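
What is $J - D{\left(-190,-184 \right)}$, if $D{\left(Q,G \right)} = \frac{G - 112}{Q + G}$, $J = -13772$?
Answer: $- \frac{2575512}{187} \approx -13773.0$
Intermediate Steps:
$D{\left(Q,G \right)} = \frac{-112 + G}{G + Q}$
$J - D{\left(-190,-184 \right)} = -13772 - \frac{-112 - 184}{-184 - 190} = -13772 - \frac{1}{-374} \left(-296\right) = -13772 - \left(- \frac{1}{374}\right) \left(-296\right) = -13772 - \frac{148}{187} = - \frac{2575512}{187}$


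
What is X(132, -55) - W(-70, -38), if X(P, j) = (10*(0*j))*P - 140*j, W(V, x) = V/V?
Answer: 7699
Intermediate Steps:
W(V, x) = 1
X(P, j) = -140*j (X(P, j) = (10*0)*P - 140*j = 0*P - 140*j = 0 - 140*j = -140*j)
X(132, -55) - W(-70, -38) = -140*(-55) - 1*1 = 7700 - 1 = 7699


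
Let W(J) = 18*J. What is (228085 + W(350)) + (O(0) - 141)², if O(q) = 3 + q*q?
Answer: 253429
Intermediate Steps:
O(q) = 3 + q²
(228085 + W(350)) + (O(0) - 141)² = (228085 + 18*350) + ((3 + 0²) - 141)² = (228085 + 6300) + ((3 + 0) - 141)² = 234385 + (3 - 141)² = 234385 + (-138)² = 234385 + 19044 = 253429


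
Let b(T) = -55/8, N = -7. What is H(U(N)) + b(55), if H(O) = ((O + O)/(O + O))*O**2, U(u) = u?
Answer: 337/8 ≈ 42.125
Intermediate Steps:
b(T) = -55/8 (b(T) = -55*1/8 = -55/8)
H(O) = O**2 (H(O) = ((2*O)/((2*O)))*O**2 = ((2*O)*(1/(2*O)))*O**2 = 1*O**2 = O**2)
H(U(N)) + b(55) = (-7)**2 - 55/8 = 49 - 55/8 = 337/8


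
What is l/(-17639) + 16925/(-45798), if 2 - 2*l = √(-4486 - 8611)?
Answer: -298585873/807830922 + I*√13097/35278 ≈ -0.36961 + 0.003244*I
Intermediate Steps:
l = 1 - I*√13097/2 (l = 1 - √(-4486 - 8611)/2 = 1 - I*√13097/2 ≈ 1.0 - 57.221*I)
l/(-17639) + 16925/(-45798) = (1 - I*√13097/2)/(-17639) + 16925/(-45798) = (1 - I*√13097/2)*(-1/17639) + 16925*(-1/45798) = (-1/17639 + I*√13097/35278) - 16925/45798 = -298585873/807830922 + I*√13097/35278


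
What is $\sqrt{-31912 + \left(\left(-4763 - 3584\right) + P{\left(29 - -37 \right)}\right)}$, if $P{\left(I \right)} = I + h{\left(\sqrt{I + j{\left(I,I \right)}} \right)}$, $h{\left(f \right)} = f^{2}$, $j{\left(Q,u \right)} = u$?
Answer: $i \sqrt{40061} \approx 200.15 i$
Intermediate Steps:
$P{\left(I \right)} = 3 I$ ($P{\left(I \right)} = I + \left(\sqrt{I + I}\right)^{2} = I + \left(\sqrt{2 I}\right)^{2} = I + \left(\sqrt{2} \sqrt{I}\right)^{2} = I + 2 I = 3 I$)
$\sqrt{-31912 + \left(\left(-4763 - 3584\right) + P{\left(29 - -37 \right)}\right)} = \sqrt{-31912 + \left(\left(-4763 - 3584\right) + 3 \left(29 - -37\right)\right)} = \sqrt{-31912 - \left(8347 - 3 \left(29 + 37\right)\right)} = \sqrt{-31912 + \left(-8347 + 3 \cdot 66\right)} = \sqrt{-31912 + \left(-8347 + 198\right)} = \sqrt{-31912 - 8149} = \sqrt{-40061} = i \sqrt{40061}$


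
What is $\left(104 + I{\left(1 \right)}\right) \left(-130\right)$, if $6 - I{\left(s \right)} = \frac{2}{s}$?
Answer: $-14040$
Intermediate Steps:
$I{\left(s \right)} = 6 - \frac{2}{s}$
$\left(104 + I{\left(1 \right)}\right) \left(-130\right) = \left(104 + \left(6 - \frac{2}{1}\right)\right) \left(-130\right) = \left(104 + \left(6 - 2\right)\right) \left(-130\right) = \left(104 + 4\right) \left(-130\right) = 108 \left(-130\right) = -14040$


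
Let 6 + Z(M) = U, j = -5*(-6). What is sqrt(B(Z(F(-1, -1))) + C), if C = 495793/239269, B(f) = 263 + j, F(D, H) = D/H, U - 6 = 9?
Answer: sqrt(16892776623090)/239269 ≈ 17.178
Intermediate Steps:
U = 15 (U = 6 + 9 = 15)
j = 30
Z(M) = 9 (Z(M) = -6 + 15 = 9)
B(f) = 293 (B(f) = 263 + 30 = 293)
C = 495793/239269 (C = 495793*(1/239269) = 495793/239269 ≈ 2.0721)
sqrt(B(Z(F(-1, -1))) + C) = sqrt(293 + 495793/239269) = sqrt(70601610/239269) = sqrt(16892776623090)/239269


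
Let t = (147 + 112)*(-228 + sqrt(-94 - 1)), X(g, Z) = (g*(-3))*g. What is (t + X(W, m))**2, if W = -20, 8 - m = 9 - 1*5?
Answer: 3623930809 - 31210536*I*sqrt(95) ≈ 3.6239e+9 - 3.042e+8*I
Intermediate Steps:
m = 4 (m = 8 - (9 - 1*5) = 8 - (9 - 5) = 8 - 1*4 = 8 - 4 = 4)
X(g, Z) = -3*g**2 (X(g, Z) = (-3*g)*g = -3*g**2)
t = -59052 + 259*I*sqrt(95) (t = 259*(-228 + sqrt(-95)) = 259*(-228 + I*sqrt(95)) = -59052 + 259*I*sqrt(95) ≈ -59052.0 + 2524.4*I)
(t + X(W, m))**2 = ((-59052 + 259*I*sqrt(95)) - 3*(-20)**2)**2 = ((-59052 + 259*I*sqrt(95)) - 3*400)**2 = ((-59052 + 259*I*sqrt(95)) - 1200)**2 = (-60252 + 259*I*sqrt(95))**2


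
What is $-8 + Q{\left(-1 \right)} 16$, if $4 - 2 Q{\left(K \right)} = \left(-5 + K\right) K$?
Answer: $-24$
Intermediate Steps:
$Q{\left(K \right)} = 2 - \frac{K \left(-5 + K\right)}{2}$ ($Q{\left(K \right)} = 2 - \frac{\left(-5 + K\right) K}{2} = 2 - \frac{K \left(-5 + K\right)}{2}$)
$-8 + Q{\left(-1 \right)} 16 = -8 + \left(2 - \frac{\left(-1\right)^{2}}{2} + \frac{5}{2} \left(-1\right)\right) 16 = -8 + \left(2 - \frac{1}{2} - \frac{5}{2}\right) 16 = -8 - 16 = -24$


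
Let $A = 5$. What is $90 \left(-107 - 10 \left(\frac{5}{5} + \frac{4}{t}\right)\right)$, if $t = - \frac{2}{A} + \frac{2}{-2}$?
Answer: $- \frac{55710}{7} \approx -7958.6$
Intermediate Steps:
$t = - \frac{7}{5}$ ($t = - \frac{2}{5} + \frac{2}{-2} = \left(-2\right) \frac{1}{5} + 2 \left(- \frac{1}{2}\right) = - \frac{2}{5} - 1 = - \frac{7}{5} \approx -1.4$)
$90 \left(-107 - 10 \left(\frac{5}{5} + \frac{4}{t}\right)\right) = 90 \left(-107 - 10 \left(\frac{5}{5} + \frac{4}{- \frac{7}{5}}\right)\right) = 90 \left(-107 - 10 \left(5 \cdot \frac{1}{5} + 4 \left(- \frac{5}{7}\right)\right)\right) = 90 \left(-107 - 10 \left(1 - \frac{20}{7}\right)\right) = 90 \left(-107 - - \frac{130}{7}\right) = 90 \left(-107 + \frac{130}{7}\right) = 90 \left(- \frac{619}{7}\right) = - \frac{55710}{7}$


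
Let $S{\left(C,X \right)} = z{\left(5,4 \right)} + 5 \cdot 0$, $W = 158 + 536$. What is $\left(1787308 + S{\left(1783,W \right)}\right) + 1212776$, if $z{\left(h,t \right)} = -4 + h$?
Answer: $3000085$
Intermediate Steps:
$W = 694$
$S{\left(C,X \right)} = 1$ ($S{\left(C,X \right)} = \left(-4 + 5\right) + 5 \cdot 0 = 1 + 0 = 1$)
$\left(1787308 + S{\left(1783,W \right)}\right) + 1212776 = \left(1787308 + 1\right) + 1212776 = 1787309 + 1212776 = 3000085$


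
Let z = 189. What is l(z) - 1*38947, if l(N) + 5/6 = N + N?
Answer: -231419/6 ≈ -38570.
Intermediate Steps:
l(N) = -⅚ + 2*N (l(N) = -⅚ + (N + N) = -⅚ + 2*N)
l(z) - 1*38947 = (-⅚ + 2*189) - 1*38947 = (-⅚ + 378) - 38947 = 2263/6 - 38947 = -231419/6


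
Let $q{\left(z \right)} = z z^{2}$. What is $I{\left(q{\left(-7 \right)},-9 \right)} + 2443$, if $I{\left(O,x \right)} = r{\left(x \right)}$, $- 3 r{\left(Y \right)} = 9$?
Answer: $2440$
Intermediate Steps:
$q{\left(z \right)} = z^{3}$
$r{\left(Y \right)} = -3$ ($r{\left(Y \right)} = \left(- \frac{1}{3}\right) 9 = -3$)
$I{\left(O,x \right)} = -3$
$I{\left(q{\left(-7 \right)},-9 \right)} + 2443 = -3 + 2443 = 2440$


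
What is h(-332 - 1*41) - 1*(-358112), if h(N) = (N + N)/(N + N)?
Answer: 358113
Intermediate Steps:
h(N) = 1 (h(N) = (2*N)/((2*N)) = (2*N)*(1/(2*N)) = 1)
h(-332 - 1*41) - 1*(-358112) = 1 - 1*(-358112) = 1 + 358112 = 358113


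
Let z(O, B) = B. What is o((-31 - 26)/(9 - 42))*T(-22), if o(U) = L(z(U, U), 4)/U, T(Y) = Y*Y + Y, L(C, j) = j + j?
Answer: 40656/19 ≈ 2139.8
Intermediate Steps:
L(C, j) = 2*j
T(Y) = Y + Y² (T(Y) = Y² + Y = Y + Y²)
o(U) = 8/U (o(U) = (2*4)/U = 8/U)
o((-31 - 26)/(9 - 42))*T(-22) = (8/(((-31 - 26)/(9 - 42))))*(-22*(1 - 22)) = (8/((-57/(-33))))*(-22*(-21)) = (8/((-57*(-1/33))))*462 = (8/(19/11))*462 = (8*(11/19))*462 = (88/19)*462 = 40656/19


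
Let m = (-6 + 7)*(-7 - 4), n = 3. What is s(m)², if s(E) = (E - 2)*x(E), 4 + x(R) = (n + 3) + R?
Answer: 13689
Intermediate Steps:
x(R) = 2 + R (x(R) = -4 + ((3 + 3) + R) = -4 + (6 + R) = 2 + R)
m = -11 (m = 1*(-11) = -11)
s(E) = (-2 + E)*(2 + E) (s(E) = (E - 2)*(2 + E) = (-2 + E)*(2 + E))
s(m)² = (-4 + (-11)²)² = (-4 + 121)² = 117² = 13689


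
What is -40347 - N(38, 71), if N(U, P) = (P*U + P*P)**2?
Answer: -59932468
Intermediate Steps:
N(U, P) = (P**2 + P*U)**2 (N(U, P) = (P*U + P**2)**2 = (P**2 + P*U)**2)
-40347 - N(38, 71) = -40347 - 71**2*(71 + 38)**2 = -40347 - 5041*109**2 = -40347 - 5041*11881 = -40347 - 1*59892121 = -40347 - 59892121 = -59932468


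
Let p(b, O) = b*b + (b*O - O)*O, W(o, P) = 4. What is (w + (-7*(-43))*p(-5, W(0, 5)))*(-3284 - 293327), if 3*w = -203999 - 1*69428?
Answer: 100118076940/3 ≈ 3.3373e+10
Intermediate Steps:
p(b, O) = b² + O*(-O + O*b) (p(b, O) = b² + (O*b - O)*O = b² + (-O + O*b)*O = b² + O*(-O + O*b))
w = -273427/3 (w = (-203999 - 1*69428)/3 = (-203999 - 69428)/3 = (⅓)*(-273427) = -273427/3 ≈ -91142.)
(w + (-7*(-43))*p(-5, W(0, 5)))*(-3284 - 293327) = (-273427/3 + (-7*(-43))*((-5)² - 1*4² - 5*4²))*(-3284 - 293327) = (-273427/3 + 301*(25 - 1*16 - 5*16))*(-296611) = (-273427/3 + 301*(25 - 16 - 80))*(-296611) = (-273427/3 + 301*(-71))*(-296611) = (-273427/3 - 21371)*(-296611) = -337540/3*(-296611) = 100118076940/3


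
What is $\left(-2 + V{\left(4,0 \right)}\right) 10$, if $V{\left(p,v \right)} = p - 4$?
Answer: $-20$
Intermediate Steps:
$V{\left(p,v \right)} = -4 + p$ ($V{\left(p,v \right)} = p - 4 = -4 + p$)
$\left(-2 + V{\left(4,0 \right)}\right) 10 = \left(-2 + \left(-4 + 4\right)\right) 10 = \left(-2 + 0\right) 10 = \left(-2\right) 10 = -20$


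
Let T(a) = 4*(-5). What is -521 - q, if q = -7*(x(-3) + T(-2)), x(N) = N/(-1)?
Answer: -640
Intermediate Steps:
T(a) = -20
x(N) = -N (x(N) = N*(-1) = -N)
q = 119 (q = -7*(-1*(-3) - 20) = -7*(3 - 20) = -7*(-17) = 119)
-521 - q = -521 - 1*119 = -521 - 119 = -640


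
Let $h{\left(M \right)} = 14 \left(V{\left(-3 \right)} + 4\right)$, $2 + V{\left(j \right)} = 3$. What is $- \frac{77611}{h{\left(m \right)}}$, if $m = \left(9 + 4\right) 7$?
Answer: $- \frac{77611}{70} \approx -1108.7$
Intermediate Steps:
$m = 91$ ($m = 13 \cdot 7 = 91$)
$V{\left(j \right)} = 1$ ($V{\left(j \right)} = -2 + 3 = 1$)
$h{\left(M \right)} = 70$ ($h{\left(M \right)} = 14 \left(1 + 4\right) = 14 \cdot 5 = 70$)
$- \frac{77611}{h{\left(m \right)}} = - \frac{77611}{70}$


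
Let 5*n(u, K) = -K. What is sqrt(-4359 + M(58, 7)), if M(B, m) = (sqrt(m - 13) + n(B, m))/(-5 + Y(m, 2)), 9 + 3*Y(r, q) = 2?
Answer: sqrt(-52741590 - 1650*I*sqrt(6))/110 ≈ 0.0025297 - 66.021*I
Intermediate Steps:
Y(r, q) = -7/3 (Y(r, q) = -3 + (1/3)*2 = -3 + 2/3 = -7/3)
n(u, K) = -K/5 (n(u, K) = (-K)/5 = -K/5)
M(B, m) = -3*sqrt(-13 + m)/22 + 3*m/110 (M(B, m) = (sqrt(m - 13) - m/5)/(-5 - 7/3) = (sqrt(-13 + m) - m/5)/(-22/3) = (sqrt(-13 + m) - m/5)*(-3/22) = -3*sqrt(-13 + m)/22 + 3*m/110)
sqrt(-4359 + M(58, 7)) = sqrt(-4359 + (-3*sqrt(-13 + 7)/22 + (3/110)*7)) = sqrt(-4359 + (-3*I*sqrt(6)/22 + 21/110)) = sqrt(-4359 + (21/110 - 3*I*sqrt(6)/22)) = sqrt(-479469/110 - 3*I*sqrt(6)/22)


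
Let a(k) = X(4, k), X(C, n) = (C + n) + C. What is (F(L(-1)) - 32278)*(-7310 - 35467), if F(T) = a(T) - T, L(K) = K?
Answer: 1380413790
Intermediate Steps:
X(C, n) = n + 2*C
a(k) = 8 + k (a(k) = k + 2*4 = k + 8 = 8 + k)
F(T) = 8 (F(T) = (8 + T) - T = 8)
(F(L(-1)) - 32278)*(-7310 - 35467) = (8 - 32278)*(-7310 - 35467) = -32270*(-42777) = 1380413790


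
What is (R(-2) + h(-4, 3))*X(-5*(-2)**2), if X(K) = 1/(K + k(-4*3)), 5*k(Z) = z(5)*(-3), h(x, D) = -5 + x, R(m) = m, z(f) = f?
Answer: 11/23 ≈ 0.47826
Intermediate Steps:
k(Z) = -3 (k(Z) = (5*(-3))/5 = (1/5)*(-15) = -3)
X(K) = 1/(-3 + K) (X(K) = 1/(K - 3) = 1/(-3 + K))
(R(-2) + h(-4, 3))*X(-5*(-2)**2) = (-2 + (-5 - 4))/(-3 - 5*(-2)**2) = (-2 - 9)/(-3 - 5*4) = -11/(-3 - 20) = -11/(-23) = -11*(-1/23) = 11/23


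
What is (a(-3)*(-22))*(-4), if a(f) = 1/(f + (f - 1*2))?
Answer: -11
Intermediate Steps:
a(f) = 1/(-2 + 2*f) (a(f) = 1/(f + (f - 2)) = 1/(f + (-2 + f)) = 1/(-2 + 2*f))
(a(-3)*(-22))*(-4) = ((1/(2*(-1 - 3)))*(-22))*(-4) = (((1/2)/(-4))*(-22))*(-4) = (((1/2)*(-1/4))*(-22))*(-4) = -1/8*(-22)*(-4) = (11/4)*(-4) = -11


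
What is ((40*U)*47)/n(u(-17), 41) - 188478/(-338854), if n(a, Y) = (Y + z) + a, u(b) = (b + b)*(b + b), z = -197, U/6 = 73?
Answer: 3490180197/4235675 ≈ 824.00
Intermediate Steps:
U = 438 (U = 6*73 = 438)
u(b) = 4*b² (u(b) = (2*b)*(2*b) = 4*b²)
n(a, Y) = -197 + Y + a (n(a, Y) = (Y - 197) + a = (-197 + Y) + a = -197 + Y + a)
((40*U)*47)/n(u(-17), 41) - 188478/(-338854) = ((40*438)*47)/(-197 + 41 + 4*(-17)²) - 188478/(-338854) = (17520*47)/(-197 + 41 + 4*289) - 188478*(-1/338854) = 823440/(-197 + 41 + 1156) + 94239/169427 = 823440/1000 + 94239/169427 = 823440*(1/1000) + 94239/169427 = 20586/25 + 94239/169427 = 3490180197/4235675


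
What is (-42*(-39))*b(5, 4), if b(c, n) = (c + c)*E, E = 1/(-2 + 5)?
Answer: 5460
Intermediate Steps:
E = 1/3 ≈ 0.33333
b(c, n) = 2*c/3 (b(c, n) = (c + c)*(1/3) = (2*c)*(1/3) = 2*c/3)
(-42*(-39))*b(5, 4) = (-42*(-39))*((2/3)*5) = 1638*(10/3) = 5460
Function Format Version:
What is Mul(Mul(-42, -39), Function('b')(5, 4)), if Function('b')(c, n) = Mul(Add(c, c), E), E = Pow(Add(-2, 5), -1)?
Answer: 5460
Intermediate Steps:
E = Rational(1, 3) (E = Pow(3, -1) = Rational(1, 3) ≈ 0.33333)
Function('b')(c, n) = Mul(Rational(2, 3), c) (Function('b')(c, n) = Mul(Add(c, c), Rational(1, 3)) = Mul(Mul(2, c), Rational(1, 3)) = Mul(Rational(2, 3), c))
Mul(Mul(-42, -39), Function('b')(5, 4)) = Mul(Mul(-42, -39), Mul(Rational(2, 3), 5)) = Mul(1638, Rational(10, 3)) = 5460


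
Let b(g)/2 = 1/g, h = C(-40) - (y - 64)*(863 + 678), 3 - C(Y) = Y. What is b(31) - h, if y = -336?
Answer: -19109731/31 ≈ -6.1644e+5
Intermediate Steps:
C(Y) = 3 - Y
h = 616443 (h = (3 - 1*(-40)) - (-336 - 64)*(863 + 678) = (3 + 40) - (-400)*1541 = 43 - 1*(-616400) = 43 + 616400 = 616443)
b(g) = 2/g
b(31) - h = 2/31 - 1*616443 = 2*(1/31) - 616443 = 2/31 - 616443 = -19109731/31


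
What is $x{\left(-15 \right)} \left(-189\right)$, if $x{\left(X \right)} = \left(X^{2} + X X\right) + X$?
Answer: $-82215$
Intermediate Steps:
$x{\left(X \right)} = X + 2 X^{2}$ ($x{\left(X \right)} = \left(X^{2} + X^{2}\right) + X = 2 X^{2} + X = X + 2 X^{2}$)
$x{\left(-15 \right)} \left(-189\right) = - 15 \left(1 + 2 \left(-15\right)\right) \left(-189\right) = - 15 \left(1 - 30\right) \left(-189\right) = \left(-15\right) \left(-29\right) \left(-189\right) = 435 \left(-189\right) = -82215$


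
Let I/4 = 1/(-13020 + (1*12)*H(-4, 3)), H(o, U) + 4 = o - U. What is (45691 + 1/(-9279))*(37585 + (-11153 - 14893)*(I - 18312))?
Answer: 27705337762264961449/1271223 ≈ 2.1794e+13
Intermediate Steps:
H(o, U) = -4 + o - U (H(o, U) = -4 + (o - U) = -4 + o - U)
I = -1/3288 (I = 4/(-13020 + (1*12)*(-4 - 4 - 1*3)) = 4/(-13020 + 12*(-4 - 4 - 3)) = 4/(-13020 + 12*(-11)) = 4/(-13020 - 132) = 4/(-13152) = 4*(-1/13152) = -1/3288 ≈ -0.00030414)
(45691 + 1/(-9279))*(37585 + (-11153 - 14893)*(I - 18312)) = (45691 + 1/(-9279))*(37585 + (-11153 - 14893)*(-1/3288 - 18312)) = (45691 - 1/9279)*(37585 - 26046*(-60209857/3288)) = 423966788*(37585 + 261370989237/548)/9279 = (423966788/9279)*(261391585817/548) = 27705337762264961449/1271223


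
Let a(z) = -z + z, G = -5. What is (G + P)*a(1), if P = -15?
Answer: 0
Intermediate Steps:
a(z) = 0
(G + P)*a(1) = (-5 - 15)*0 = -20*0 = 0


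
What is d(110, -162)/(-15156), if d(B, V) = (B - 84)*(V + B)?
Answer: 338/3789 ≈ 0.089206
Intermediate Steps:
d(B, V) = (-84 + B)*(B + V)
d(110, -162)/(-15156) = (110² - 84*110 - 84*(-162) + 110*(-162))/(-15156) = (12100 - 9240 + 13608 - 17820)*(-1/15156) = -1352*(-1/15156) = 338/3789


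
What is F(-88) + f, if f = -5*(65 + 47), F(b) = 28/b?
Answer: -12327/22 ≈ -560.32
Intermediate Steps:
f = -560 (f = -5*112 = -560)
F(-88) + f = 28/(-88) - 560 = 28*(-1/88) - 560 = -7/22 - 560 = -12327/22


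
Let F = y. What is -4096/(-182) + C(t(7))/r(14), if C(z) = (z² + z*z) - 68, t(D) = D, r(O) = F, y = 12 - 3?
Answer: 7054/273 ≈ 25.839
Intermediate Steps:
y = 9
F = 9
r(O) = 9
C(z) = -68 + 2*z² (C(z) = (z² + z²) - 68 = 2*z² - 68 = -68 + 2*z²)
-4096/(-182) + C(t(7))/r(14) = -4096/(-182) + (-68 + 2*7²)/9 = -4096*(-1/182) + (-68 + 2*49)*(⅑) = 2048/91 + (-68 + 98)*(⅑) = 2048/91 + 30*(⅑) = 2048/91 + 10/3 = 7054/273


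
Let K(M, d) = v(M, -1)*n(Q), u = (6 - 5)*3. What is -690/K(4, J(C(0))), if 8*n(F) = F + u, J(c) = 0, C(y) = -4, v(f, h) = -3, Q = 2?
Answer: 368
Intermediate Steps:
u = 3 (u = 1*3 = 3)
n(F) = 3/8 + F/8 (n(F) = (F + 3)/8 = (3 + F)/8 = 3/8 + F/8)
K(M, d) = -15/8 (K(M, d) = -3*(3/8 + (⅛)*2) = -3*(3/8 + ¼) = -3*5/8 = -15/8)
-690/K(4, J(C(0))) = -690/(-15/8) = -690*(-8/15) = 368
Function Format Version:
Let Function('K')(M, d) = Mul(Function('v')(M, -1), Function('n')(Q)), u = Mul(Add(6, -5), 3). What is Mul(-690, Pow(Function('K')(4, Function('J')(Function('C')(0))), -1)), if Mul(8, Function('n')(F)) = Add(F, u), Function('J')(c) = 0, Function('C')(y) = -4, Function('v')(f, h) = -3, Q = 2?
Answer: 368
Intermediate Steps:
u = 3 (u = Mul(1, 3) = 3)
Function('n')(F) = Add(Rational(3, 8), Mul(Rational(1, 8), F)) (Function('n')(F) = Mul(Rational(1, 8), Add(F, 3)) = Mul(Rational(1, 8), Add(3, F)) = Add(Rational(3, 8), Mul(Rational(1, 8), F)))
Function('K')(M, d) = Rational(-15, 8) (Function('K')(M, d) = Mul(-3, Add(Rational(3, 8), Mul(Rational(1, 8), 2))) = Mul(-3, Add(Rational(3, 8), Rational(1, 4))) = Mul(-3, Rational(5, 8)) = Rational(-15, 8))
Mul(-690, Pow(Function('K')(4, Function('J')(Function('C')(0))), -1)) = Mul(-690, Pow(Rational(-15, 8), -1)) = Mul(-690, Rational(-8, 15)) = 368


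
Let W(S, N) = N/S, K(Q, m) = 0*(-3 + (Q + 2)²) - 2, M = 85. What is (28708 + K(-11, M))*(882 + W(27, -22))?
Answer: 682973152/27 ≈ 2.5295e+7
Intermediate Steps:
K(Q, m) = -2 (K(Q, m) = 0*(-3 + (2 + Q)²) - 2 = 0 - 2 = -2)
(28708 + K(-11, M))*(882 + W(27, -22)) = (28708 - 2)*(882 - 22/27) = 28706*(882 - 22*1/27) = 28706*(882 - 22/27) = 28706*(23792/27) = 682973152/27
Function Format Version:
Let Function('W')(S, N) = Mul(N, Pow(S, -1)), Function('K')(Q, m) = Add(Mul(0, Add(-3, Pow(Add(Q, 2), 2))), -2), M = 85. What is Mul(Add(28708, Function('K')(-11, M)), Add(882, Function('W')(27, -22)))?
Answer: Rational(682973152, 27) ≈ 2.5295e+7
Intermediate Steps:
Function('K')(Q, m) = -2 (Function('K')(Q, m) = Add(Mul(0, Add(-3, Pow(Add(2, Q), 2))), -2) = Add(0, -2) = -2)
Mul(Add(28708, Function('K')(-11, M)), Add(882, Function('W')(27, -22))) = Mul(Add(28708, -2), Add(882, Mul(-22, Pow(27, -1)))) = Mul(28706, Add(882, Mul(-22, Rational(1, 27)))) = Mul(28706, Add(882, Rational(-22, 27))) = Mul(28706, Rational(23792, 27)) = Rational(682973152, 27)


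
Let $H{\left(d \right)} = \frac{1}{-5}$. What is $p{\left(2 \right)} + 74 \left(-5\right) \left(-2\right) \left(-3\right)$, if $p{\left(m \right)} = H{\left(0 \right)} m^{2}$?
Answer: $- \frac{11104}{5} \approx -2220.8$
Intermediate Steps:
$H{\left(d \right)} = - \frac{1}{5}$
$p{\left(m \right)} = - \frac{m^{2}}{5}$
$p{\left(2 \right)} + 74 \left(-5\right) \left(-2\right) \left(-3\right) = - \frac{2^{2}}{5} + 74 \left(-5\right) \left(-2\right) \left(-3\right) = \left(- \frac{1}{5}\right) 4 + 74 \cdot 10 \left(-3\right) = - \frac{4}{5} + 74 \left(-30\right) = - \frac{4}{5} - 2220 = - \frac{11104}{5}$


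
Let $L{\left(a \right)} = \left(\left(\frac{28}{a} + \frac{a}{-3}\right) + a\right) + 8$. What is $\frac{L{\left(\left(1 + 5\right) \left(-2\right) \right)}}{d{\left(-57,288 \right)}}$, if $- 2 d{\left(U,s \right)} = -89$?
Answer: $- \frac{14}{267} \approx -0.052434$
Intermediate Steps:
$d{\left(U,s \right)} = \frac{89}{2}$ ($d{\left(U,s \right)} = \left(- \frac{1}{2}\right) \left(-89\right) = \frac{89}{2}$)
$L{\left(a \right)} = 8 + \frac{28}{a} + \frac{2 a}{3}$ ($L{\left(a \right)} = \left(\left(\frac{28}{a} + a \left(- \frac{1}{3}\right)\right) + a\right) + 8 = \left(\left(\frac{28}{a} - \frac{a}{3}\right) + a\right) + 8 = \left(\frac{28}{a} + \frac{2 a}{3}\right) + 8 = 8 + \frac{28}{a} + \frac{2 a}{3}$)
$\frac{L{\left(\left(1 + 5\right) \left(-2\right) \right)}}{d{\left(-57,288 \right)}} = \frac{8 + \frac{28}{\left(1 + 5\right) \left(-2\right)} + \frac{2 \left(1 + 5\right) \left(-2\right)}{3}}{\frac{89}{2}} = \left(8 + \frac{28}{6 \left(-2\right)} + \frac{2 \cdot 6 \left(-2\right)}{3}\right) \frac{2}{89} = \left(8 + \frac{28}{-12} + \frac{2}{3} \left(-12\right)\right) \frac{2}{89} = \left(8 + 28 \left(- \frac{1}{12}\right) - 8\right) \frac{2}{89} = \left(8 - \frac{7}{3} - 8\right) \frac{2}{89} = \left(- \frac{7}{3}\right) \frac{2}{89} = - \frac{14}{267}$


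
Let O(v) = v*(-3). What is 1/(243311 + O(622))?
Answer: 1/241445 ≈ 4.1417e-6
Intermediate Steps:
O(v) = -3*v
1/(243311 + O(622)) = 1/(243311 - 3*622) = 1/(243311 - 1866) = 1/241445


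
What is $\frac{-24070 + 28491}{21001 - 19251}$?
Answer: $\frac{4421}{1750} \approx 2.5263$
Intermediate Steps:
$\frac{-24070 + 28491}{21001 - 19251} = \frac{4421}{1750}$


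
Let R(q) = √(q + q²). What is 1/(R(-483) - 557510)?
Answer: -278755/155408583647 - √232806/310817167294 ≈ -1.7952e-6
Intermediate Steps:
1/(R(-483) - 557510) = 1/(√(-483*(1 - 483)) - 557510) = 1/(√(-483*(-482)) - 557510) = 1/(√232806 - 557510) = 1/(-557510 + √232806)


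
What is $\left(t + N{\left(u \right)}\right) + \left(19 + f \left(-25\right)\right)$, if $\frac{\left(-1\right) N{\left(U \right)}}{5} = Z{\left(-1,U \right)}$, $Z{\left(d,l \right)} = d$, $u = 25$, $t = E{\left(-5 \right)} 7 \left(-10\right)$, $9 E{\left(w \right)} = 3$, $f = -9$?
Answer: $\frac{677}{3} \approx 225.67$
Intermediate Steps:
$E{\left(w \right)} = \frac{1}{3}$ ($E{\left(w \right)} = \frac{1}{9} \cdot 3 = \frac{1}{3}$)
$t = - \frac{70}{3}$ ($t = \frac{1}{3} \cdot 7 \left(-10\right) = \frac{7}{3} \left(-10\right) = - \frac{70}{3} \approx -23.333$)
$N{\left(U \right)} = 5$ ($N{\left(U \right)} = \left(-5\right) \left(-1\right) = 5$)
$\left(t + N{\left(u \right)}\right) + \left(19 + f \left(-25\right)\right) = \left(- \frac{70}{3} + 5\right) + \left(19 - -225\right) = - \frac{55}{3} + \left(19 + 225\right) = - \frac{55}{3} + 244 = \frac{677}{3}$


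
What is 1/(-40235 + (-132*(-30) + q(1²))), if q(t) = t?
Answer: -1/36274 ≈ -2.7568e-5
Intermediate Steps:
1/(-40235 + (-132*(-30) + q(1²))) = 1/(-40235 + (-132*(-30) + 1²)) = 1/(-40235 + (3960 + 1)) = 1/(-40235 + 3961) = 1/(-36274) = -1/36274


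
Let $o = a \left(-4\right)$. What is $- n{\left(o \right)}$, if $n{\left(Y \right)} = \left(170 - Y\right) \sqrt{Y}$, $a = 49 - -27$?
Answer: $- 1896 i \sqrt{19} \approx - 8264.5 i$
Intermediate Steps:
$a = 76$ ($a = 49 + 27 = 76$)
$o = -304$ ($o = 76 \left(-4\right) = -304$)
$n{\left(Y \right)} = \sqrt{Y} \left(170 - Y\right)$
$- n{\left(o \right)} = - \sqrt{-304} \left(170 - -304\right) = - 4 i \sqrt{19} \left(170 + 304\right) = - 4 i \sqrt{19} \cdot 474 = - 1896 i \sqrt{19}$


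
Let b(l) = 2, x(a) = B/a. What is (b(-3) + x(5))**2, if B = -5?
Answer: 1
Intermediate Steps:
x(a) = -5/a
(b(-3) + x(5))**2 = (2 - 5/5)**2 = (2 - 5*1/5)**2 = (2 - 1)**2 = 1**2 = 1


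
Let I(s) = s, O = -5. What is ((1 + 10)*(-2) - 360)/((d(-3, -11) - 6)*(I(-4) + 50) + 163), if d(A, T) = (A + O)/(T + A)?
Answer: 2674/607 ≈ 4.4053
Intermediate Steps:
d(A, T) = (-5 + A)/(A + T) (d(A, T) = (A - 5)/(T + A) = (-5 + A)/(A + T))
((1 + 10)*(-2) - 360)/((d(-3, -11) - 6)*(I(-4) + 50) + 163) = ((1 + 10)*(-2) - 360)/(((-5 - 3)/(-3 - 11) - 6)*(-4 + 50) + 163) = (11*(-2) - 360)/((-8/(-14) - 6)*46 + 163) = (-22 - 360)/((-1/14*(-8) - 6)*46 + 163) = -382/((4/7 - 6)*46 + 163) = -382/(-38/7*46 + 163) = -382/(-1748/7 + 163) = -382/(-607/7) = -382*(-7/607) = 2674/607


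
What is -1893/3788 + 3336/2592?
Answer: 40261/51138 ≈ 0.78730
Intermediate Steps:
-1893/3788 + 3336/2592 = -1893*1/3788 + 3336*(1/2592) = -1893/3788 + 139/108 = 40261/51138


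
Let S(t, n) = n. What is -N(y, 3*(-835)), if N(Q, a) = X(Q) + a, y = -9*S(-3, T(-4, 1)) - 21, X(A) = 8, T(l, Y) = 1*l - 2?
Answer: 2497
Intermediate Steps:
T(l, Y) = -2 + l (T(l, Y) = l - 2 = -2 + l)
y = 33 (y = -9*(-2 - 4) - 21 = -9*(-6) - 21 = 54 - 21 = 33)
N(Q, a) = 8 + a
-N(y, 3*(-835)) = -(8 + 3*(-835)) = -(8 - 2505) = -1*(-2497) = 2497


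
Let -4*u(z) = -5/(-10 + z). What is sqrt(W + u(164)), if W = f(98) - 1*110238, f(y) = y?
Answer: I*sqrt(10448320190)/308 ≈ 331.87*I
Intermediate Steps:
W = -110140 (W = 98 - 1*110238 = 98 - 110238 = -110140)
u(z) = 5/(4*(-10 + z)) (u(z) = -(-5)/(4*(-10 + z)) = 5/(4*(-10 + z)))
sqrt(W + u(164)) = sqrt(-110140 + 5/(4*(-10 + 164))) = sqrt(-110140 + (5/4)/154) = sqrt(-110140 + (5/4)*(1/154)) = sqrt(-110140 + 5/616) = sqrt(-67846235/616) = I*sqrt(10448320190)/308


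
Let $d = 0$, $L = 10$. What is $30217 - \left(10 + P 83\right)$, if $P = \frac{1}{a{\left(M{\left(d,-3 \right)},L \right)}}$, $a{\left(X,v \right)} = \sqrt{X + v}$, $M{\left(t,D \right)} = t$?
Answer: $30207 - \frac{83 \sqrt{10}}{10} \approx 30181.0$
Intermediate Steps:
$P = \frac{\sqrt{10}}{10}$ ($P = \frac{1}{\sqrt{0 + 10}} = \frac{1}{\sqrt{10}} = \frac{\sqrt{10}}{10} \approx 0.31623$)
$30217 - \left(10 + P 83\right) = 30217 - \left(10 + \frac{\sqrt{10}}{10} \cdot 83\right) = 30217 - \left(10 + \frac{83 \sqrt{10}}{10}\right) = 30207 - \frac{83 \sqrt{10}}{10}$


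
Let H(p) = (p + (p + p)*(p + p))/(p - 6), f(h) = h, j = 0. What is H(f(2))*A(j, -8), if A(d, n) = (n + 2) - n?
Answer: -9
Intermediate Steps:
A(d, n) = 2 (A(d, n) = (2 + n) - n = 2)
H(p) = (p + 4*p²)/(-6 + p) (H(p) = (p + (2*p)*(2*p))/(-6 + p) = (p + 4*p²)/(-6 + p))
H(f(2))*A(j, -8) = (2*(1 + 4*2)/(-6 + 2))*2 = (2*(1 + 8)/(-4))*2 = (2*(-¼)*9)*2 = -9/2*2 = -9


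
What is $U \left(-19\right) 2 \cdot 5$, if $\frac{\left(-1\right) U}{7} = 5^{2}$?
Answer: $33250$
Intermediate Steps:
$U = -175$ ($U = - 7 \cdot 5^{2} = \left(-7\right) 25 = -175$)
$U \left(-19\right) 2 \cdot 5 = \left(-175\right) \left(-19\right) 2 \cdot 5 = 3325 \cdot 10 = 33250$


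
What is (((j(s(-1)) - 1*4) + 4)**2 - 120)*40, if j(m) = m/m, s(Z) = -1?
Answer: -4760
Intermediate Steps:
j(m) = 1
(((j(s(-1)) - 1*4) + 4)**2 - 120)*40 = (((1 - 1*4) + 4)**2 - 120)*40 = (((1 - 4) + 4)**2 - 120)*40 = ((-3 + 4)**2 - 120)*40 = (1**2 - 120)*40 = (1 - 120)*40 = -119*40 = -4760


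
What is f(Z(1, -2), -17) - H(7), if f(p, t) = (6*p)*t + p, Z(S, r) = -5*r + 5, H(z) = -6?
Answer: -1509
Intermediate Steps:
Z(S, r) = 5 - 5*r
f(p, t) = p + 6*p*t (f(p, t) = 6*p*t + p = p + 6*p*t)
f(Z(1, -2), -17) - H(7) = (5 - 5*(-2))*(1 + 6*(-17)) - 1*(-6) = (5 + 10)*(1 - 102) + 6 = 15*(-101) + 6 = -1515 + 6 = -1509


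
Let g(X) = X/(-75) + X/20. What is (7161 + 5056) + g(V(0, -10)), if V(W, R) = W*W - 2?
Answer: 1832539/150 ≈ 12217.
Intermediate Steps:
V(W, R) = -2 + W**2 (V(W, R) = W**2 - 2 = -2 + W**2)
g(X) = 11*X/300 (g(X) = X*(-1/75) + X*(1/20) = -X/75 + X/20 = 11*X/300)
(7161 + 5056) + g(V(0, -10)) = (7161 + 5056) + 11*(-2 + 0**2)/300 = 12217 + 11*(-2 + 0)/300 = 12217 + (11/300)*(-2) = 12217 - 11/150 = 1832539/150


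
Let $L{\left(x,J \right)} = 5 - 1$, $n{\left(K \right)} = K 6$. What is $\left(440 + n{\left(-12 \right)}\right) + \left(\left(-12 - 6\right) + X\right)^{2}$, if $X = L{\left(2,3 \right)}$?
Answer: $564$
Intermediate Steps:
$n{\left(K \right)} = 6 K$
$L{\left(x,J \right)} = 4$
$X = 4$
$\left(440 + n{\left(-12 \right)}\right) + \left(\left(-12 - 6\right) + X\right)^{2} = \left(440 + 6 \left(-12\right)\right) + \left(\left(-12 - 6\right) + 4\right)^{2} = \left(440 - 72\right) + \left(-18 + 4\right)^{2} = 368 + \left(-14\right)^{2} = 368 + 196 = 564$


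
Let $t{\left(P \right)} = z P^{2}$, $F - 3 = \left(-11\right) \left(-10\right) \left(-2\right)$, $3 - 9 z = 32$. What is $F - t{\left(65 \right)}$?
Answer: $\frac{120572}{9} \approx 13397.0$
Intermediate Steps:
$z = - \frac{29}{9}$ ($z = \frac{1}{3} - \frac{32}{9} = - \frac{29}{9} \approx -3.2222$)
$F = -217$ ($F = 3 + \left(-11\right) \left(-10\right) \left(-2\right) = 3 + 110 \left(-2\right) = 3 - 220 = -217$)
$t{\left(P \right)} = - \frac{29 P^{2}}{9}$
$F - t{\left(65 \right)} = -217 - - \frac{29 \cdot 65^{2}}{9} = -217 - \left(- \frac{29}{9}\right) 4225 = -217 - - \frac{122525}{9} = -217 + \frac{122525}{9} = \frac{120572}{9}$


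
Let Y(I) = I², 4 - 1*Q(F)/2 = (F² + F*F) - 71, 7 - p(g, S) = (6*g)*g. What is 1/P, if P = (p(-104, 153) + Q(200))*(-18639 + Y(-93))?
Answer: 1/2245142610 ≈ 4.4541e-10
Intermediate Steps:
p(g, S) = 7 - 6*g² (p(g, S) = 7 - 6*g*g = 7 - 6*g²)
Q(F) = 150 - 4*F² (Q(F) = 8 - 2*((F² + F*F) - 71) = 8 - 2*((F² + F²) - 71) = 8 - 2*(2*F² - 71) = 8 - 2*(-71 + 2*F²) = 8 + (142 - 4*F²) = 150 - 4*F²)
P = 2245142610 (P = ((7 - 6*(-104)²) + (150 - 4*200²))*(-18639 + (-93)²) = ((7 - 6*10816) + (150 - 4*40000))*(-18639 + 8649) = ((7 - 64896) + (150 - 160000))*(-9990) = (-64889 - 159850)*(-9990) = -224739*(-9990) = 2245142610)
1/P = 1/2245142610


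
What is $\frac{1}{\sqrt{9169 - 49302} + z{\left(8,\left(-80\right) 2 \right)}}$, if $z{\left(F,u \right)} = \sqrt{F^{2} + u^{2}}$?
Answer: $\frac{1}{8 \sqrt{401} + i \sqrt{40133}} \approx 0.0024348 - 0.0030447 i$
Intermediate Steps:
$\frac{1}{\sqrt{9169 - 49302} + z{\left(8,\left(-80\right) 2 \right)}} = \frac{1}{\sqrt{9169 - 49302} + \sqrt{8^{2} + \left(\left(-80\right) 2\right)^{2}}} = \frac{1}{\sqrt{-40133} + \sqrt{64 + \left(-160\right)^{2}}} = \frac{1}{i \sqrt{40133} + \sqrt{64 + 25600}} = \frac{1}{i \sqrt{40133} + \sqrt{25664}} = \frac{1}{i \sqrt{40133} + 8 \sqrt{401}} = \frac{1}{8 \sqrt{401} + i \sqrt{40133}}$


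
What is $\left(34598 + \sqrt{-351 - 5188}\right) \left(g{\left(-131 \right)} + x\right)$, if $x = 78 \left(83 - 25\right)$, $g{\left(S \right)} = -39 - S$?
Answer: $159704368 + 4616 i \sqrt{5539} \approx 1.597 \cdot 10^{8} + 3.4354 \cdot 10^{5} i$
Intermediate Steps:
$x = 4524$ ($x = 78 \cdot 58 = 4524$)
$\left(34598 + \sqrt{-351 - 5188}\right) \left(g{\left(-131 \right)} + x\right) = \left(34598 + \sqrt{-351 - 5188}\right) \left(\left(-39 - -131\right) + 4524\right) = \left(34598 + \sqrt{-5539}\right) \left(\left(-39 + 131\right) + 4524\right) = \left(34598 + i \sqrt{5539}\right) \left(92 + 4524\right) = \left(34598 + i \sqrt{5539}\right) 4616 = 159704368 + 4616 i \sqrt{5539}$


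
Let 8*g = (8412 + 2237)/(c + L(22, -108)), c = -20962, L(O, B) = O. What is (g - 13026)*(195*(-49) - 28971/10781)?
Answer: 37474898694279499/301005520 ≈ 1.2450e+8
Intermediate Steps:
g = -10649/167520 (g = ((8412 + 2237)/(-20962 + 22))/8 = (10649/(-20940))/8 = (10649*(-1/20940))/8 = (1/8)*(-10649/20940) = -10649/167520 ≈ -0.063568)
(g - 13026)*(195*(-49) - 28971/10781) = (-10649/167520 - 13026)*(195*(-49) - 28971/10781) = -2182126169*(-9555 - 28971*1/10781)/167520 = -2182126169*(-9555 - 28971/10781)/167520 = -2182126169/167520*(-103041426/10781) = 37474898694279499/301005520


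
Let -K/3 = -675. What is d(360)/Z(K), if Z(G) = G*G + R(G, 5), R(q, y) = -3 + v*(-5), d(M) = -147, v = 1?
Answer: -147/4100617 ≈ -3.5848e-5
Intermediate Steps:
R(q, y) = -8 (R(q, y) = -3 + 1*(-5) = -3 - 5 = -8)
K = 2025 (K = -3*(-675) = 2025)
Z(G) = -8 + G² (Z(G) = G*G - 8 = G² - 8 = -8 + G²)
d(360)/Z(K) = -147/(-8 + 2025²) = -147/(-8 + 4100625) = -147/4100617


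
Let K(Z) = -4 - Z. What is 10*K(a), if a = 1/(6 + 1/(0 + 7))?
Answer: -1790/43 ≈ -41.628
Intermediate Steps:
a = 7/43 (a = 1/(6 + 1/7) = 1/(6 + ⅐) = 1/(43/7) = 7/43 ≈ 0.16279)
10*K(a) = 10*(-4 - 1*7/43) = 10*(-4 - 7/43) = 10*(-179/43) = -1790/43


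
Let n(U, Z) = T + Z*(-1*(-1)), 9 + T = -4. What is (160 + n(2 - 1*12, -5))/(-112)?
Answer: -71/56 ≈ -1.2679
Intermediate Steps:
T = -13 (T = -9 - 4 = -13)
n(U, Z) = -13 + Z (n(U, Z) = -13 + Z*(-1*(-1)) = -13 + Z*1 = -13 + Z)
(160 + n(2 - 1*12, -5))/(-112) = (160 + (-13 - 5))/(-112) = (160 - 18)*(-1/112) = 142*(-1/112) = -71/56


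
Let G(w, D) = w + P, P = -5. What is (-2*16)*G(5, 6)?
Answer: 0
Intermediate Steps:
G(w, D) = -5 + w (G(w, D) = w - 5 = -5 + w)
(-2*16)*G(5, 6) = (-2*16)*(-5 + 5) = -32*0 = 0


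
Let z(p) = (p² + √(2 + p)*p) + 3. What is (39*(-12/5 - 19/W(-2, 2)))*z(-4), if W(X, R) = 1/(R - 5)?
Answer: 202293/5 - 42588*I*√2/5 ≈ 40459.0 - 12046.0*I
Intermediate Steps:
W(X, R) = 1/(-5 + R)
z(p) = 3 + p² + p*√(2 + p) (z(p) = (p² + p*√(2 + p)) + 3 = 3 + p² + p*√(2 + p))
(39*(-12/5 - 19/W(-2, 2)))*z(-4) = (39*(-12/5 - 19/(1/(-5 + 2))))*(3 + (-4)² - 4*√(2 - 4)) = (39*(-12*⅕ - 19/(1/(-3))))*(3 + 16 - 4*I*√2) = (39*(-12/5 - 19/(-⅓)))*(3 + 16 - 4*I*√2) = (39*(-12/5 - 19*(-3)))*(3 + 16 - 4*I*√2) = (39*(-12/5 + 57))*(19 - 4*I*√2) = (39*(273/5))*(19 - 4*I*√2) = 10647*(19 - 4*I*√2)/5 = 202293/5 - 42588*I*√2/5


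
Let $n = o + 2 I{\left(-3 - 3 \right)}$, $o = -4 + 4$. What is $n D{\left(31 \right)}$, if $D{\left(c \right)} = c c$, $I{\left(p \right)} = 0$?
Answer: $0$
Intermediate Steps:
$o = 0$
$D{\left(c \right)} = c^{2}$
$n = 0$ ($n = 0 + 2 \cdot 0 = 0 + 0 = 0$)
$n D{\left(31 \right)} = 0 \cdot 31^{2} = 0 \cdot 961 = 0$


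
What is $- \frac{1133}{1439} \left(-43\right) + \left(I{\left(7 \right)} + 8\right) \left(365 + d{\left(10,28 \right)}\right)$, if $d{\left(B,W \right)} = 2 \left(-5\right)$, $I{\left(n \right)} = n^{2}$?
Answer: $\frac{29166884}{1439} \approx 20269.0$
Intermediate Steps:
$d{\left(B,W \right)} = -10$
$- \frac{1133}{1439} \left(-43\right) + \left(I{\left(7 \right)} + 8\right) \left(365 + d{\left(10,28 \right)}\right) = - \frac{1133}{1439} \left(-43\right) + \left(7^{2} + 8\right) \left(365 - 10\right) = \left(-1133\right) \frac{1}{1439} \left(-43\right) + \left(49 + 8\right) 355 = \left(- \frac{1133}{1439}\right) \left(-43\right) + 57 \cdot 355 = \frac{48719}{1439} + 20235 = \frac{29166884}{1439}$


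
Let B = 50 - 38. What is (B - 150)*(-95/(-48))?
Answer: -2185/8 ≈ -273.13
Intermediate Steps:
B = 12
(B - 150)*(-95/(-48)) = (12 - 150)*(-95/(-48)) = -(-13110)*(-1)/48 = -138*95/48 = -2185/8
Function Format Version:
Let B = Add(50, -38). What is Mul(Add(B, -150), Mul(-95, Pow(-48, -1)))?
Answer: Rational(-2185, 8) ≈ -273.13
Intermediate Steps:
B = 12
Mul(Add(B, -150), Mul(-95, Pow(-48, -1))) = Mul(Add(12, -150), Mul(-95, Pow(-48, -1))) = Mul(-138, Mul(-95, Rational(-1, 48))) = Mul(-138, Rational(95, 48)) = Rational(-2185, 8)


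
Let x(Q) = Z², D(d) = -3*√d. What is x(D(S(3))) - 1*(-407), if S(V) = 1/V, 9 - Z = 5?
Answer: 423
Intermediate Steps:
Z = 4 (Z = 9 - 1*5 = 9 - 5 = 4)
S(V) = 1/V
x(Q) = 16 (x(Q) = 4² = 16)
x(D(S(3))) - 1*(-407) = 16 - 1*(-407) = 16 + 407 = 423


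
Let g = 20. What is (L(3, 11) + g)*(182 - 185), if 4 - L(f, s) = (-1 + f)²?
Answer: -60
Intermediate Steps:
L(f, s) = 4 - (-1 + f)²
(L(3, 11) + g)*(182 - 185) = ((4 - (-1 + 3)²) + 20)*(182 - 185) = ((4 - 1*2²) + 20)*(-3) = ((4 - 1*4) + 20)*(-3) = ((4 - 4) + 20)*(-3) = (0 + 20)*(-3) = 20*(-3) = -60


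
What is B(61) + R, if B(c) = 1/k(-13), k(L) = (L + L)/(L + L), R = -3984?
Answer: -3983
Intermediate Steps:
k(L) = 1 (k(L) = (2*L)/((2*L)) = (2*L)*(1/(2*L)) = 1)
B(c) = 1 (B(c) = 1/1 = 1)
B(61) + R = 1 - 3984 = -3983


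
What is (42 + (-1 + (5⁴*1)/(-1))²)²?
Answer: 153599718724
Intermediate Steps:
(42 + (-1 + (5⁴*1)/(-1))²)² = (42 + (-1 + (625*1)*(-1))²)² = (42 + (-1 + 625*(-1))²)² = (42 + (-1 - 625)²)² = (42 + (-626)²)² = (42 + 391876)² = 391918² = 153599718724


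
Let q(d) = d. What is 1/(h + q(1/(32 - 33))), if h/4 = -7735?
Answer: -1/30941 ≈ -3.2320e-5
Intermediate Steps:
h = -30940 (h = 4*(-7735) = -30940)
1/(h + q(1/(32 - 33))) = 1/(-30940 + 1/(32 - 33)) = 1/(-30940 + 1/(-1)) = 1/(-30940 - 1) = 1/(-30941) = -1/30941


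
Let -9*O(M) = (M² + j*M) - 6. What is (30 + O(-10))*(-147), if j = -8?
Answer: -1568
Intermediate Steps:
O(M) = ⅔ - M²/9 + 8*M/9 (O(M) = -((M² - 8*M) - 6)/9 = -(-6 + M² - 8*M)/9 = ⅔ - M²/9 + 8*M/9)
(30 + O(-10))*(-147) = (30 + (⅔ - ⅑*(-10)² + (8/9)*(-10)))*(-147) = (30 + (⅔ - ⅑*100 - 80/9))*(-147) = (30 + (⅔ - 100/9 - 80/9))*(-147) = (30 - 58/3)*(-147) = (32/3)*(-147) = -1568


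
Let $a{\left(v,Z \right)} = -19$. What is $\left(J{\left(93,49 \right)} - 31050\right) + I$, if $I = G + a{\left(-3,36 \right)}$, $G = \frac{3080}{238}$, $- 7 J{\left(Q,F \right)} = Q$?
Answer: $- \frac{3697252}{119} \approx -31069.0$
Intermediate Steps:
$J{\left(Q,F \right)} = - \frac{Q}{7}$
$G = \frac{220}{17}$ ($G = 3080 \cdot \frac{1}{238} = \frac{220}{17} \approx 12.941$)
$I = - \frac{103}{17}$ ($I = \frac{220}{17} - 19 = - \frac{103}{17} \approx -6.0588$)
$\left(J{\left(93,49 \right)} - 31050\right) + I = \left(\left(- \frac{1}{7}\right) 93 - 31050\right) - \frac{103}{17} = \left(- \frac{93}{7} - 31050\right) - \frac{103}{17} = - \frac{217443}{7} - \frac{103}{17} = - \frac{3697252}{119}$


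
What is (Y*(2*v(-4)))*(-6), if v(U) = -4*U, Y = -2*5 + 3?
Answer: 1344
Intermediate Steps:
Y = -7 (Y = -10 + 3 = -7)
(Y*(2*v(-4)))*(-6) = -14*(-4*(-4))*(-6) = -14*16*(-6) = -7*32*(-6) = -224*(-6) = 1344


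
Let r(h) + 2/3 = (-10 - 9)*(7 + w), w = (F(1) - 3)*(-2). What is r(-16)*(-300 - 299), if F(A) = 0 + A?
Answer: 376771/3 ≈ 1.2559e+5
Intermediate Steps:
F(A) = A
w = 4 (w = (1 - 3)*(-2) = -2*(-2) = 4)
r(h) = -629/3 (r(h) = -⅔ + (-10 - 9)*(7 + 4) = -⅔ - 19*11 = -⅔ - 209 = -629/3)
r(-16)*(-300 - 299) = -629*(-300 - 299)/3 = -629/3*(-599) = 376771/3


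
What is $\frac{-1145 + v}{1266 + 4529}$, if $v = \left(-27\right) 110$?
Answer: $- \frac{823}{1159} \approx -0.71009$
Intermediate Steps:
$v = -2970$
$\frac{-1145 + v}{1266 + 4529} = \frac{-1145 - 2970}{1266 + 4529} = - \frac{4115}{5795} = \left(-4115\right) \frac{1}{5795} = - \frac{823}{1159}$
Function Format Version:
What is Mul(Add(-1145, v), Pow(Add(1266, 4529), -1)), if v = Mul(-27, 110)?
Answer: Rational(-823, 1159) ≈ -0.71009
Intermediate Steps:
v = -2970
Mul(Add(-1145, v), Pow(Add(1266, 4529), -1)) = Mul(Add(-1145, -2970), Pow(Add(1266, 4529), -1)) = Mul(-4115, Pow(5795, -1)) = Mul(-4115, Rational(1, 5795)) = Rational(-823, 1159)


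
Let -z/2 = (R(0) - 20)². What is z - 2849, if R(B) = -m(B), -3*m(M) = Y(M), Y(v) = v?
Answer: -3649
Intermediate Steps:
m(M) = -M/3
R(B) = B/3 (R(B) = -(-1)*B/3 = B/3)
z = -800 (z = -2*((⅓)*0 - 20)² = -2*(0 - 20)² = -2*(-20)² = -2*400 = -800)
z - 2849 = -800 - 2849 = -3649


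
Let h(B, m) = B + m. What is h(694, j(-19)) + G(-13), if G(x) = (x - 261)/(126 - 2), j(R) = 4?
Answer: 43139/62 ≈ 695.79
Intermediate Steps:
G(x) = -261/124 + x/124 (G(x) = (-261 + x)/124 = (-261 + x)*(1/124) = -261/124 + x/124)
h(694, j(-19)) + G(-13) = (694 + 4) + (-261/124 + (1/124)*(-13)) = 698 + (-261/124 - 13/124) = 698 - 137/62 = 43139/62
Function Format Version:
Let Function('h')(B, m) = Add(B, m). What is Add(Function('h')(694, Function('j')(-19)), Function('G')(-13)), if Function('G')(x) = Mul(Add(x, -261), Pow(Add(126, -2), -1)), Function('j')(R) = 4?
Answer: Rational(43139, 62) ≈ 695.79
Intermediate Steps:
Function('G')(x) = Add(Rational(-261, 124), Mul(Rational(1, 124), x)) (Function('G')(x) = Mul(Add(-261, x), Pow(124, -1)) = Mul(Add(-261, x), Rational(1, 124)) = Add(Rational(-261, 124), Mul(Rational(1, 124), x)))
Add(Function('h')(694, Function('j')(-19)), Function('G')(-13)) = Add(Add(694, 4), Add(Rational(-261, 124), Mul(Rational(1, 124), -13))) = Add(698, Add(Rational(-261, 124), Rational(-13, 124))) = Add(698, Rational(-137, 62)) = Rational(43139, 62)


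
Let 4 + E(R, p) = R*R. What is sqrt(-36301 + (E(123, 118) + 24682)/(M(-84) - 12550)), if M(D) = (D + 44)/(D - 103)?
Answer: I*sqrt(22216205605520710)/782270 ≈ 190.54*I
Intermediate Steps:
E(R, p) = -4 + R**2 (E(R, p) = -4 + R*R = -4 + R**2)
M(D) = (44 + D)/(-103 + D)
sqrt(-36301 + (E(123, 118) + 24682)/(M(-84) - 12550)) = sqrt(-36301 + ((-4 + 123**2) + 24682)/((44 - 84)/(-103 - 84) - 12550)) = sqrt(-36301 + ((-4 + 15129) + 24682)/(-40/(-187) - 12550)) = sqrt(-36301 + (15125 + 24682)/(-1/187*(-40) - 12550)) = sqrt(-36301 + 39807/(40/187 - 12550)) = sqrt(-36301 + 39807/(-2346810/187)) = sqrt(-36301 + 39807*(-187/2346810)) = sqrt(-36301 - 2481303/782270) = sqrt(-28399664573/782270) = I*sqrt(22216205605520710)/782270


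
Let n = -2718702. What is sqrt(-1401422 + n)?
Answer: 2*I*sqrt(1030031) ≈ 2029.8*I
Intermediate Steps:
sqrt(-1401422 + n) = sqrt(-1401422 - 2718702) = sqrt(-4120124) = 2*I*sqrt(1030031)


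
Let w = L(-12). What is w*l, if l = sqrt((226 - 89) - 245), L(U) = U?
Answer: -72*I*sqrt(3) ≈ -124.71*I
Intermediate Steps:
w = -12
l = 6*I*sqrt(3) (l = sqrt(137 - 245) = sqrt(-108) = 6*I*sqrt(3) ≈ 10.392*I)
w*l = -72*I*sqrt(3)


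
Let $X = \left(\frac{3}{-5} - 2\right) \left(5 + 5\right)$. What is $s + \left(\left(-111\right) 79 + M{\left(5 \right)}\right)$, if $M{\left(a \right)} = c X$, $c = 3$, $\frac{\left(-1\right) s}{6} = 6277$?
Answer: $-46509$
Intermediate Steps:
$s = -37662$ ($s = \left(-6\right) 6277 = -37662$)
$X = -26$ ($X = \left(3 \left(- \frac{1}{5}\right) - 2\right) 10 = \left(- \frac{3}{5} - 2\right) 10 = \left(- \frac{13}{5}\right) 10 = -26$)
$M{\left(a \right)} = -78$ ($M{\left(a \right)} = 3 \left(-26\right) = -78$)
$s + \left(\left(-111\right) 79 + M{\left(5 \right)}\right) = -37662 - 8847 = -46509$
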